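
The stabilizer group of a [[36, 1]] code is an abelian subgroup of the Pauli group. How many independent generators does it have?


For an [[n,k]] stabilizer code:
Number of stabilizer generators = n - k
= 36 - 1
= 35

35


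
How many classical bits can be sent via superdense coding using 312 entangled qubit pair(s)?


Superdense coding allows 2 classical bits per shared entangled pair.
312 pair(s) -> 2 * 312 = 624 classical bits

624


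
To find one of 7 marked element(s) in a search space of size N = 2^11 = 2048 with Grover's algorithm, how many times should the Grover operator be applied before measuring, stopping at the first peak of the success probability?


After j Grover iterations the success probability is P(j) = sin^2((2j+1)*theta), where sin(theta) = sqrt(k/N).
N = 2^11 = 2048, k = 7
sin(theta) = sqrt(k/N) = 0.05846339667
theta = arcsin(sqrt(k/N)) = 0.05849675234 rad
P(j) reaches its first maximum when (2j+1)*theta is as close as possible to pi/2, i.e. j = round(pi/(4*theta) - 1/2).
pi/(4*theta) - 1/2 = 12.9264
(For comparison, the common estimate pi/4 * sqrt(N/k) = 13.4340; the exact maximiser is used here.)
Optimal iterations = 13

13


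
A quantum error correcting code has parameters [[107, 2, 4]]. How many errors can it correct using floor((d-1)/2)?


Code parameters: [[107, 2, 4]], distance d = 4.
Number of correctable errors = floor((d-1)/2)
= floor((4 - 1)/2)
= floor(3/2)
= 1

1


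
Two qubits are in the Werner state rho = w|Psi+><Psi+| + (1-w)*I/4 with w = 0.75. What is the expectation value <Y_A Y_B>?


|Psi+> = (|01> + |10>)/sqrt(2)
For the pure Bell state, <Y_A Y_B> = +1 (Bell-state Pauli correlator).
The maximally-mixed part I/4 has tr(I/4 * P tensor P) = 0 for any traceless Pauli P.
So <Y_A Y_B>_rho = w * (+1) + (1 - w) * 0
= 0.75 * (+1)
= 0.7500

0.7500


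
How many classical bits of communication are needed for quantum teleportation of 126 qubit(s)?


Quantum teleportation requires 2 classical bits per qubit teleported.
126 qubit(s) -> 2 * 126 = 252 classical bits

252


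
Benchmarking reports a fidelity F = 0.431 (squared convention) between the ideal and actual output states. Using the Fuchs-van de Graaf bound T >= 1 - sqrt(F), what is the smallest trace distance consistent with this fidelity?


Fuchs-van de Graaf (squared-fidelity convention): 1 - sqrt(F) <= T <= sqrt(1 - F).
Lower bound: T >= 1 - sqrt(F)
sqrt(F) = sqrt(0.431) = 0.6565
T >= 1 - 0.6565
T >= 0.3435

0.3435


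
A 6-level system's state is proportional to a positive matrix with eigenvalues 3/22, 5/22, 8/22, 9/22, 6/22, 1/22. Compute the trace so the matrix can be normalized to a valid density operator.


tr(M) = sum of eigenvalues
= 3/22 + 5/22 + 8/22 + 9/22 + 6/22 + 1/22
= 32/22
= 1.4545

1.4545


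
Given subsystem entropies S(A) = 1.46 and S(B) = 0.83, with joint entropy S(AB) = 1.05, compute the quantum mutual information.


I(A:B) = S(A) + S(B) - S(AB)
= 1.46 + 0.83 - 1.05
= 1.2400

1.2400


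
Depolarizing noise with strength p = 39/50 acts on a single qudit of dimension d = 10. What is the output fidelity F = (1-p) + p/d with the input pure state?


F = (1-p) + p/d
= (1 - 0.7800) + 0.7800/10
= 0.2200 + 0.0780
= 0.2980

0.2980


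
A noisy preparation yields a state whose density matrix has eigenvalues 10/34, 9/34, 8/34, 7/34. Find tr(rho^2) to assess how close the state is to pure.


tr(rho^2) = sum of eigenvalues squared
= (10/34)^2 + (9/34)^2 + (8/34)^2 + (7/34)^2
= (100 + 81 + 64 + 49) / 1156
= 294/1156
= 0.2543

0.2543


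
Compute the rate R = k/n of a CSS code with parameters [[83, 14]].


Code rate R = k/n
= 14/83
= 0.1687

0.1687


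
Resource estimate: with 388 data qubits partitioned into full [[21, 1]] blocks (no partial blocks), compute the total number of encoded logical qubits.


Each code block uses 21 physical qubits for 1 logical qubit(s).
Number of complete blocks = floor(388 / 21) = 18
Logical qubits = 18 * 1
= 18

18


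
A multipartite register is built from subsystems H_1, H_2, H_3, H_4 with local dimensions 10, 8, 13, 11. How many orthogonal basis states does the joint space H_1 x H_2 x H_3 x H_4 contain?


dim(H_1 x H_2 x H_3 x H_4) = 10 * 8 * 13 * 11
= 80 * 13 * 11
= 1040 * 11
= 11440

11440


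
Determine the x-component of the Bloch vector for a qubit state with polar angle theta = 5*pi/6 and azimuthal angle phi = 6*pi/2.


theta = 2.6180, phi = 9.4248
r_x = sin(theta)*cos(phi) = 0.5000 * -1.0000
r_x = -0.5000

-0.5000


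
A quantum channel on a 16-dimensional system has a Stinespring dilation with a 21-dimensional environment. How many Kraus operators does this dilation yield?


Tracing out the environment in an orthonormal basis {|i>_E} gives Kraus operators K_i = <i|_E U |0>_E.
Number of Kraus operators = dim(H_env) = d_env
= 21

21


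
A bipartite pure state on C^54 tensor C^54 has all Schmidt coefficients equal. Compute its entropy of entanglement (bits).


For a maximally entangled state in d x d:
S = log2(d) = log2(54)
= 5.7549

5.7549


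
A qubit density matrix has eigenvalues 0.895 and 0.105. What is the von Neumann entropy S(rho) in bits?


S = -p*log2(p) - (1-p)*log2(1-p)
p = 0.8950, 1-p = 0.1050
= -0.8950 * log2(0.8950) - 0.1050 * log2(0.1050)
= -(-0.1432) - (-0.3414)
= 0.4846

0.4846


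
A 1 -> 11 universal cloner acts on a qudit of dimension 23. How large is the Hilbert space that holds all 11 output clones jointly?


Output space = H^(tensor 11) where dim(H) = 23
dim = 23^11
= 529 (after 2 factors)
= 12167 (after 3 factors)
= 279841 (after 4 factors)
= 6436343 (after 5 factors)
= 148035889 (after 6 factors)
= 3404825447 (after 7 factors)
= 78310985281 (after 8 factors)
= 1801152661463 (after 9 factors)
= 41426511213649 (after 10 factors)
= 952809757913927 (after 11 factors)
= 952809757913927

952809757913927


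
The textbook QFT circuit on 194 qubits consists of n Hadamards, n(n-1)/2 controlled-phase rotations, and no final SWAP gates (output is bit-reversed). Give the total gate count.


Hadamard gates: 194
Controlled rotations: n*(n-1)/2 = 194*193/2 = 18721
SWAP gates: 0 (omitted)
Total = 194 + 18721
= 18915

18915


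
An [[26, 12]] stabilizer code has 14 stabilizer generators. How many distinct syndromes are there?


Each stabilizer generator gives a binary (+1 or -1) measurement outcome.
With 14 independent generators:
Total syndromes = 2^14
= 16384

16384


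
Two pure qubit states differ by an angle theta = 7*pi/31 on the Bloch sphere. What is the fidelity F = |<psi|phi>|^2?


For states separated by angle theta on Bloch sphere:
F = cos^2(theta/2)
theta = 7*pi/31 = 0.7094
theta/2 = 0.3547
cos(theta/2) = 0.9378
F = 0.8794

0.8794


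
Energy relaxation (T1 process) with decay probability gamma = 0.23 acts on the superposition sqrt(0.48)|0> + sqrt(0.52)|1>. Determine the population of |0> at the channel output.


For amplitude damping with parameter gamma on state sqrt(a)|0> + sqrt(b)|1>:
alpha^2 = 0.48, beta^2 = 0.52
P(|0>) = alpha^2 + gamma * beta^2
= 0.48 + 0.23 * 0.52
= 0.48 + 0.1196
= 0.5996

0.5996


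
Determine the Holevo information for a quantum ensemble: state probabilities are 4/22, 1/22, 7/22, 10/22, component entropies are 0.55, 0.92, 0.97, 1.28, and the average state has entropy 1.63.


chi = S(rho) - sum_i p_i * S(rho_i)
Weighted entropy = 4/22 * 0.55 + 1/22 * 0.92 + 7/22 * 0.97 + 10/22 * 1.28
= 1.0323
chi = 1.63 - 1.0323
= 0.5977

0.5977


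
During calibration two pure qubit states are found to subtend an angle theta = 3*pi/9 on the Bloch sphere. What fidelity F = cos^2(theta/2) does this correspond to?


For states separated by angle theta on Bloch sphere:
F = cos^2(theta/2)
theta = 3*pi/9 = 1.0472
theta/2 = 0.5236
cos(theta/2) = 0.8660
F = 0.7500

0.7500


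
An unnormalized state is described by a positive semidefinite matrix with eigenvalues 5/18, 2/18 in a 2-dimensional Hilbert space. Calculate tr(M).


tr(M) = sum of eigenvalues
= 5/18 + 2/18
= 7/18
= 0.3889

0.3889


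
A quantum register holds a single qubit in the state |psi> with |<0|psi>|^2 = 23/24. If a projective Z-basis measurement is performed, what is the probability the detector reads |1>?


|alpha|^2 = 23/24 = 0.9583
|beta|^2 = 1 - 23/24 = 1/24 = 0.0417
P(|1>) = |beta|^2 = 0.0417

0.0417


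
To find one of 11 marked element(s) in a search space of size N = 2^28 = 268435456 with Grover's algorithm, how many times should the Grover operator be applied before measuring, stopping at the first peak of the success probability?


After j Grover iterations the success probability is P(j) = sin^2((2j+1)*theta), where sin(theta) = sqrt(k/N).
N = 2^28 = 268435456, k = 11
sin(theta) = sqrt(k/N) = 0.0002024307123
theta = arcsin(sqrt(k/N)) = 0.0002024307137 rad
P(j) reaches its first maximum when (2j+1)*theta is as close as possible to pi/2, i.e. j = round(pi/(4*theta) - 1/2).
pi/(4*theta) - 1/2 = 3879.3370
(For comparison, the common estimate pi/4 * sqrt(N/k) = 3879.8370; the exact maximiser is used here.)
Optimal iterations = 3879

3879


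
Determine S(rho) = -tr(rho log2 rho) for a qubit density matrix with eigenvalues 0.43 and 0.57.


S = -p*log2(p) - (1-p)*log2(1-p)
p = 0.4300, 1-p = 0.5700
= -0.4300 * log2(0.4300) - 0.5700 * log2(0.5700)
= -(-0.5236) - (-0.4623)
= 0.9858

0.9858


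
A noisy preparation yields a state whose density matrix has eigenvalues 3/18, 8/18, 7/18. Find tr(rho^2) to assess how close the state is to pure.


tr(rho^2) = sum of eigenvalues squared
= (3/18)^2 + (8/18)^2 + (7/18)^2
= (9 + 64 + 49) / 324
= 122/324
= 0.3765

0.3765


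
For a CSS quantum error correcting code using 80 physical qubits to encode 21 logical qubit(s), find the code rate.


Code rate R = k/n
= 21/80
= 0.2625

0.2625


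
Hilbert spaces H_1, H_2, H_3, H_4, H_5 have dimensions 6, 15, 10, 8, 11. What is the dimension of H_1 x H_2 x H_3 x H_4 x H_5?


dim(H_1 x H_2 x H_3 x H_4 x H_5) = 6 * 15 * 10 * 8 * 11
= 90 * 10 * 8 * 11
= 900 * 8 * 11
= 7200 * 11
= 79200

79200


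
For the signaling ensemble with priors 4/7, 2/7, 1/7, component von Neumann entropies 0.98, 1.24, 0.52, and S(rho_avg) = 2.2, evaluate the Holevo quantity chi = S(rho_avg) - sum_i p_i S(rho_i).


chi = S(rho) - sum_i p_i * S(rho_i)
Weighted entropy = 4/7 * 0.98 + 2/7 * 1.24 + 1/7 * 0.52
= 0.9886
chi = 2.2 - 0.9886
= 1.2114

1.2114


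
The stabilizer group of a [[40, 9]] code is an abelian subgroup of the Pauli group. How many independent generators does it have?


For an [[n,k]] stabilizer code:
Number of stabilizer generators = n - k
= 40 - 9
= 31

31


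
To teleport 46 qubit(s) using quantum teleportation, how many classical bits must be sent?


Quantum teleportation requires 2 classical bits per qubit teleported.
46 qubit(s) -> 2 * 46 = 92 classical bits

92


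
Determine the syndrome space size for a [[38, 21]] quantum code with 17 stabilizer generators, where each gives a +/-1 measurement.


Each stabilizer generator gives a binary (+1 or -1) measurement outcome.
With 17 independent generators:
Total syndromes = 2^17
= 131072

131072


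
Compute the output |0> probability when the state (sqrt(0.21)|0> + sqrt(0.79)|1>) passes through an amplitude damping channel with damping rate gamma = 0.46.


For amplitude damping with parameter gamma on state sqrt(a)|0> + sqrt(b)|1>:
alpha^2 = 0.21, beta^2 = 0.79
P(|0>) = alpha^2 + gamma * beta^2
= 0.21 + 0.46 * 0.79
= 0.21 + 0.3634
= 0.5734

0.5734


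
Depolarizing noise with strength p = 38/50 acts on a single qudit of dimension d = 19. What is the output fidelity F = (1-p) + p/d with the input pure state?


F = (1-p) + p/d
= (1 - 0.7600) + 0.7600/19
= 0.2400 + 0.0400
= 0.2800

0.2800


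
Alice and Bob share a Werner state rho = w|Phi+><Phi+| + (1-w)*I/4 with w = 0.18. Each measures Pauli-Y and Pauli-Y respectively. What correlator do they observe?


|Phi+> = (|00> + |11>)/sqrt(2)
For the pure Bell state, <Y_A Y_B> = -1 (Bell-state Pauli correlator).
The maximally-mixed part I/4 has tr(I/4 * P tensor P) = 0 for any traceless Pauli P.
So <Y_A Y_B>_rho = w * (-1) + (1 - w) * 0
= 0.18 * (-1)
= -0.1800

-0.1800


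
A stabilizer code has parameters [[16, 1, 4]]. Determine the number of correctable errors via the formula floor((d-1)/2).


Code parameters: [[16, 1, 4]], distance d = 4.
Number of correctable errors = floor((d-1)/2)
= floor((4 - 1)/2)
= floor(3/2)
= 1

1


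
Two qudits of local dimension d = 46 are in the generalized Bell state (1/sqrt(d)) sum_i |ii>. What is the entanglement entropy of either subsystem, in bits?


For a maximally entangled state in d x d:
S = log2(d) = log2(46)
= 5.5236

5.5236


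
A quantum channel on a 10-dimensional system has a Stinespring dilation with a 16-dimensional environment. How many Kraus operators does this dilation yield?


Tracing out the environment in an orthonormal basis {|i>_E} gives Kraus operators K_i = <i|_E U |0>_E.
Number of Kraus operators = dim(H_env) = d_env
= 16

16


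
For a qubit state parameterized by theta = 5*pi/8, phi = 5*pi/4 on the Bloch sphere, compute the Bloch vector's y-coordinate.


theta = 1.9635, phi = 3.9270
r_y = sin(theta)*sin(phi) = 0.9239 * -0.7071
r_y = -0.6533

-0.6533


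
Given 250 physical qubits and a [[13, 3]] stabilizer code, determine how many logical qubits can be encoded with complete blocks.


Each code block uses 13 physical qubits for 3 logical qubit(s).
Number of complete blocks = floor(250 / 13) = 19
Logical qubits = 19 * 3
= 57

57


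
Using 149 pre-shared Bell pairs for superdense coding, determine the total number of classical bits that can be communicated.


Superdense coding allows 2 classical bits per shared entangled pair.
149 pair(s) -> 2 * 149 = 298 classical bits

298


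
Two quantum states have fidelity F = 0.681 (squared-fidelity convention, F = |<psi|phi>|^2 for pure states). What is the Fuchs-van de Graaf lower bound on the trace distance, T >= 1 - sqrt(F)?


Fuchs-van de Graaf (squared-fidelity convention): 1 - sqrt(F) <= T <= sqrt(1 - F).
Lower bound: T >= 1 - sqrt(F)
sqrt(F) = sqrt(0.681) = 0.8252
T >= 1 - 0.8252
T >= 0.1748

0.1748


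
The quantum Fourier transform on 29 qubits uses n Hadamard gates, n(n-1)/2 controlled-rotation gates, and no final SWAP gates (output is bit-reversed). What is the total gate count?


Hadamard gates: 29
Controlled rotations: n*(n-1)/2 = 29*28/2 = 406
SWAP gates: 0 (omitted)
Total = 29 + 406
= 435

435


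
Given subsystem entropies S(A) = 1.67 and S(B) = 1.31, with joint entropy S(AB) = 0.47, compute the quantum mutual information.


I(A:B) = S(A) + S(B) - S(AB)
= 1.67 + 1.31 - 0.47
= 2.5100

2.5100


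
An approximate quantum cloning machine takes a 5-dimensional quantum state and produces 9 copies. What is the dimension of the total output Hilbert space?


Output space = H^(tensor 9) where dim(H) = 5
dim = 5^9
= 25 (after 2 factors)
= 125 (after 3 factors)
= 625 (after 4 factors)
= 3125 (after 5 factors)
= 15625 (after 6 factors)
= 78125 (after 7 factors)
= 390625 (after 8 factors)
= 1953125 (after 9 factors)
= 1953125

1953125


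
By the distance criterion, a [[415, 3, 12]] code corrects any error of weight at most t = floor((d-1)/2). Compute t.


Code parameters: [[415, 3, 12]], distance d = 12.
Number of correctable errors = floor((d-1)/2)
= floor((12 - 1)/2)
= floor(11/2)
= 5

5


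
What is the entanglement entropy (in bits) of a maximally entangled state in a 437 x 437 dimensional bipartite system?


For a maximally entangled state in d x d:
S = log2(d) = log2(437)
= 8.7715

8.7715


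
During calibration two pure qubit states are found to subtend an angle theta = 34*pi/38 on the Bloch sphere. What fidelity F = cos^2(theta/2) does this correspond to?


For states separated by angle theta on Bloch sphere:
F = cos^2(theta/2)
theta = 34*pi/38 = 2.8109
theta/2 = 1.4054
cos(theta/2) = 0.1646
F = 0.0271

0.0271


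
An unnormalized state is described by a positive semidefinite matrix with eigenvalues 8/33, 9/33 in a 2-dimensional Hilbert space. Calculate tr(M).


tr(M) = sum of eigenvalues
= 8/33 + 9/33
= 17/33
= 0.5152

0.5152


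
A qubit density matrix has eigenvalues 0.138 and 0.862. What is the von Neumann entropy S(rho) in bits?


S = -p*log2(p) - (1-p)*log2(1-p)
p = 0.1380, 1-p = 0.8620
= -0.1380 * log2(0.1380) - 0.8620 * log2(0.8620)
= -(-0.3943) - (-0.1847)
= 0.5790

0.5790


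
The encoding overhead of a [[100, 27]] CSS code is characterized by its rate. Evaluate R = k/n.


Code rate R = k/n
= 27/100
= 0.2700

0.2700


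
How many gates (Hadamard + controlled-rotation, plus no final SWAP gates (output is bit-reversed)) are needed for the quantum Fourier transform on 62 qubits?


Hadamard gates: 62
Controlled rotations: n*(n-1)/2 = 62*61/2 = 1891
SWAP gates: 0 (omitted)
Total = 62 + 1891
= 1953

1953


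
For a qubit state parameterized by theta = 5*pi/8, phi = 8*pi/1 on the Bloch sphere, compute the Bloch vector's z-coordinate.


theta = 1.9635, phi = 25.1327
r_z = cos(theta) = -0.3827

-0.3827


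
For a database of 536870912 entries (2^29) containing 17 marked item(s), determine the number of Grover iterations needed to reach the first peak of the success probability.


After j Grover iterations the success probability is P(j) = sin^2((2j+1)*theta), where sin(theta) = sqrt(k/N).
N = 2^29 = 536870912, k = 17
sin(theta) = sqrt(k/N) = 0.00017794653
theta = arcsin(sqrt(k/N)) = 0.0001779465309 rad
P(j) reaches its first maximum when (2j+1)*theta is as close as possible to pi/2, i.e. j = round(pi/(4*theta) - 1/2).
pi/(4*theta) - 1/2 = 4413.1750
(For comparison, the common estimate pi/4 * sqrt(N/k) = 4413.6751; the exact maximiser is used here.)
Optimal iterations = 4413

4413


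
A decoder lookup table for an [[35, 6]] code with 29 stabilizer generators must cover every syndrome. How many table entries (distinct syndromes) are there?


Each stabilizer generator gives a binary (+1 or -1) measurement outcome.
With 29 independent generators:
Total syndromes = 2^29
= 536870912

536870912


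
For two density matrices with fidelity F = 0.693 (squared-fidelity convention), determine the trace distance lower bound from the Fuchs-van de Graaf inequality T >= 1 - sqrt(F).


Fuchs-van de Graaf (squared-fidelity convention): 1 - sqrt(F) <= T <= sqrt(1 - F).
Lower bound: T >= 1 - sqrt(F)
sqrt(F) = sqrt(0.693) = 0.8325
T >= 1 - 0.8325
T >= 0.1675

0.1675


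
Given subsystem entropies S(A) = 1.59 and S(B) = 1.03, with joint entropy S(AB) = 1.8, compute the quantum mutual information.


I(A:B) = S(A) + S(B) - S(AB)
= 1.59 + 1.03 - 1.8
= 0.8200

0.8200


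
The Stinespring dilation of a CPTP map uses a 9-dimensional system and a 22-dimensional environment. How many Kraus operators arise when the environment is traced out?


Tracing out the environment in an orthonormal basis {|i>_E} gives Kraus operators K_i = <i|_E U |0>_E.
Number of Kraus operators = dim(H_env) = d_env
= 22

22


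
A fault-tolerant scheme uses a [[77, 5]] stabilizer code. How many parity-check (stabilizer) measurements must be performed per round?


For an [[n,k]] stabilizer code:
Number of stabilizer generators = n - k
= 77 - 5
= 72

72


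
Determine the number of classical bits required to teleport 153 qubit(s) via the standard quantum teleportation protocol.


Quantum teleportation requires 2 classical bits per qubit teleported.
153 qubit(s) -> 2 * 153 = 306 classical bits

306


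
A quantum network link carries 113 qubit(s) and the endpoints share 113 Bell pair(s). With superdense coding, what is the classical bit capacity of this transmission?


Superdense coding allows 2 classical bits per shared entangled pair.
113 pair(s) -> 2 * 113 = 226 classical bits

226


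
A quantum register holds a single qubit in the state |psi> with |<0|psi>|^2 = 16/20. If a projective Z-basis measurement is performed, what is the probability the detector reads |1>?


|alpha|^2 = 16/20 = 0.8000
|beta|^2 = 1 - 16/20 = 4/20 = 0.2000
P(|1>) = |beta|^2 = 0.2000

0.2000


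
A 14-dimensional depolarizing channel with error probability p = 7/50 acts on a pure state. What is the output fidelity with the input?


F = (1-p) + p/d
= (1 - 0.1400) + 0.1400/14
= 0.8600 + 0.0100
= 0.8700

0.8700


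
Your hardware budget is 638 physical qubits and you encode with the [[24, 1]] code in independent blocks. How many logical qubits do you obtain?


Each code block uses 24 physical qubits for 1 logical qubit(s).
Number of complete blocks = floor(638 / 24) = 26
Logical qubits = 26 * 1
= 26

26


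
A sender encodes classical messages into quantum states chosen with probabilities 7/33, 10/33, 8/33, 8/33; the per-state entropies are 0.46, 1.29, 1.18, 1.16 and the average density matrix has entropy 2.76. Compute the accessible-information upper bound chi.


chi = S(rho) - sum_i p_i * S(rho_i)
Weighted entropy = 7/33 * 0.46 + 10/33 * 1.29 + 8/33 * 1.18 + 8/33 * 1.16
= 1.0558
chi = 2.76 - 1.0558
= 1.7042

1.7042


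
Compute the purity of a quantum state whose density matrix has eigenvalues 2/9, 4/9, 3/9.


tr(rho^2) = sum of eigenvalues squared
= (2/9)^2 + (4/9)^2 + (3/9)^2
= (4 + 16 + 9) / 81
= 29/81
= 0.3580

0.3580


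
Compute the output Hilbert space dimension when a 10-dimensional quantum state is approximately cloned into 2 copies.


Output space = H^(tensor 2) where dim(H) = 10
dim = 10^2
= 100

100


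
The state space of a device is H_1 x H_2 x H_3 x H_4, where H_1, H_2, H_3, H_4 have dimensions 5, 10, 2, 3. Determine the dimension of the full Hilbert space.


dim(H_1 x H_2 x H_3 x H_4) = 5 * 10 * 2 * 3
= 50 * 2 * 3
= 100 * 3
= 300

300


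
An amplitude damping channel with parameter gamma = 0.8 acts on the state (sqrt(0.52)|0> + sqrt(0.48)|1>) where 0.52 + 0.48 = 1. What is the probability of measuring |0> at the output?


For amplitude damping with parameter gamma on state sqrt(a)|0> + sqrt(b)|1>:
alpha^2 = 0.52, beta^2 = 0.48
P(|0>) = alpha^2 + gamma * beta^2
= 0.52 + 0.8 * 0.48
= 0.52 + 0.3840
= 0.9040

0.9040


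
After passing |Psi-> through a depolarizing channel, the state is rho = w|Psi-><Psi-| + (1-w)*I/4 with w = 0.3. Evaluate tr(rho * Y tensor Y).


|Psi-> = (|01> - |10>)/sqrt(2)
For the pure Bell state, <Y_A Y_B> = -1 (Bell-state Pauli correlator).
The maximally-mixed part I/4 has tr(I/4 * P tensor P) = 0 for any traceless Pauli P.
So <Y_A Y_B>_rho = w * (-1) + (1 - w) * 0
= 0.3 * (-1)
= -0.3000

-0.3000


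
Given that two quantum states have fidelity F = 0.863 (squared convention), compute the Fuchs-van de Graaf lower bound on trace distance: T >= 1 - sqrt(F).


Fuchs-van de Graaf (squared-fidelity convention): 1 - sqrt(F) <= T <= sqrt(1 - F).
Lower bound: T >= 1 - sqrt(F)
sqrt(F) = sqrt(0.863) = 0.9290
T >= 1 - 0.9290
T >= 0.0710

0.0710


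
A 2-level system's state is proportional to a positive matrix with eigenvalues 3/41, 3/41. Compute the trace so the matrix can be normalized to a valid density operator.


tr(M) = sum of eigenvalues
= 3/41 + 3/41
= 6/41
= 0.1463

0.1463


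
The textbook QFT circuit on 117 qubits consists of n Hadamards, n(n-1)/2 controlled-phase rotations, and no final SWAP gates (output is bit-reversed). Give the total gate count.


Hadamard gates: 117
Controlled rotations: n*(n-1)/2 = 117*116/2 = 6786
SWAP gates: 0 (omitted)
Total = 117 + 6786
= 6903

6903


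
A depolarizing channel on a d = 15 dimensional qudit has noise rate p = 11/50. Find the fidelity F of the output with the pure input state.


F = (1-p) + p/d
= (1 - 0.2200) + 0.2200/15
= 0.7800 + 0.0147
= 0.7947

0.7947


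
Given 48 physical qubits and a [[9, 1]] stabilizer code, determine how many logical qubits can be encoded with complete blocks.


Each code block uses 9 physical qubits for 1 logical qubit(s).
Number of complete blocks = floor(48 / 9) = 5
Logical qubits = 5 * 1
= 5

5


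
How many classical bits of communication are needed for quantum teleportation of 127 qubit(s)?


Quantum teleportation requires 2 classical bits per qubit teleported.
127 qubit(s) -> 2 * 127 = 254 classical bits

254


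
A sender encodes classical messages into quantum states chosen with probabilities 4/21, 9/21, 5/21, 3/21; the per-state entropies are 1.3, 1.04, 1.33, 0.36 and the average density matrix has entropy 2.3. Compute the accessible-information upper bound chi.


chi = S(rho) - sum_i p_i * S(rho_i)
Weighted entropy = 4/21 * 1.3 + 9/21 * 1.04 + 5/21 * 1.33 + 3/21 * 0.36
= 1.0614
chi = 2.3 - 1.0614
= 1.2386

1.2386


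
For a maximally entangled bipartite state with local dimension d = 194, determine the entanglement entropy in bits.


For a maximally entangled state in d x d:
S = log2(d) = log2(194)
= 7.5999

7.5999


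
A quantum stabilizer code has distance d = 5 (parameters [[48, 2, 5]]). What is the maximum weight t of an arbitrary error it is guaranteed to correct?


Code parameters: [[48, 2, 5]], distance d = 5.
Number of correctable errors = floor((d-1)/2)
= floor((5 - 1)/2)
= floor(4/2)
= 2

2


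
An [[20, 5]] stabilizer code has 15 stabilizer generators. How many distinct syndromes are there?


Each stabilizer generator gives a binary (+1 or -1) measurement outcome.
With 15 independent generators:
Total syndromes = 2^15
= 32768

32768


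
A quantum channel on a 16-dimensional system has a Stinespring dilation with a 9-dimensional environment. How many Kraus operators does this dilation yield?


Tracing out the environment in an orthonormal basis {|i>_E} gives Kraus operators K_i = <i|_E U |0>_E.
Number of Kraus operators = dim(H_env) = d_env
= 9

9


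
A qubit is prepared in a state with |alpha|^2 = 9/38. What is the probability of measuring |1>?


|alpha|^2 = 9/38 = 0.2368
|beta|^2 = 1 - 9/38 = 29/38 = 0.7632
P(|1>) = |beta|^2 = 0.7632

0.7632


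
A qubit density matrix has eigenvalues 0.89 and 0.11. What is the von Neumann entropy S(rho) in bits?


S = -p*log2(p) - (1-p)*log2(1-p)
p = 0.8900, 1-p = 0.1100
= -0.8900 * log2(0.8900) - 0.1100 * log2(0.1100)
= -(-0.1496) - (-0.3503)
= 0.4999

0.4999


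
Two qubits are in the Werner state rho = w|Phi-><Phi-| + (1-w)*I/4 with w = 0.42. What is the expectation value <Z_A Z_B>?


|Phi-> = (|00> - |11>)/sqrt(2)
For the pure Bell state, <Z_A Z_B> = +1 (Bell-state Pauli correlator).
The maximally-mixed part I/4 has tr(I/4 * P tensor P) = 0 for any traceless Pauli P.
So <Z_A Z_B>_rho = w * (+1) + (1 - w) * 0
= 0.42 * (+1)
= 0.4200

0.4200


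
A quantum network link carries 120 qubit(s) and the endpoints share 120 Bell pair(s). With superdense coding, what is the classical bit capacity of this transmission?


Superdense coding allows 2 classical bits per shared entangled pair.
120 pair(s) -> 2 * 120 = 240 classical bits

240


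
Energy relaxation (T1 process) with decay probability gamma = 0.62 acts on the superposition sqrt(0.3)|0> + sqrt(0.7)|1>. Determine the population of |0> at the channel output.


For amplitude damping with parameter gamma on state sqrt(a)|0> + sqrt(b)|1>:
alpha^2 = 0.3, beta^2 = 0.7
P(|0>) = alpha^2 + gamma * beta^2
= 0.3 + 0.62 * 0.7
= 0.3 + 0.4340
= 0.7340

0.7340


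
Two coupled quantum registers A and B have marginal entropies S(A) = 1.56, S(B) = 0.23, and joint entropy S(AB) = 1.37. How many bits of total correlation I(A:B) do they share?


I(A:B) = S(A) + S(B) - S(AB)
= 1.56 + 0.23 - 1.37
= 0.4200

0.4200


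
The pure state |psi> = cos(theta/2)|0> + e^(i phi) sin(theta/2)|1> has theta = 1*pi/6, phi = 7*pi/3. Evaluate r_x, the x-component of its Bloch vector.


theta = 0.5236, phi = 7.3304
r_x = sin(theta)*cos(phi) = 0.5000 * 0.5000
r_x = 0.2500

0.2500


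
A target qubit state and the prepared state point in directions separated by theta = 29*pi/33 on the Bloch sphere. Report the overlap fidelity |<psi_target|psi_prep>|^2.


For states separated by angle theta on Bloch sphere:
F = cos^2(theta/2)
theta = 29*pi/33 = 2.7608
theta/2 = 1.3804
cos(theta/2) = 0.1893
F = 0.0358

0.0358


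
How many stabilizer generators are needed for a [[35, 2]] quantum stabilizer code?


For an [[n,k]] stabilizer code:
Number of stabilizer generators = n - k
= 35 - 2
= 33

33


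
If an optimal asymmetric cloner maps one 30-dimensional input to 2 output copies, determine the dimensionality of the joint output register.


Output space = H^(tensor 2) where dim(H) = 30
dim = 30^2
= 900

900


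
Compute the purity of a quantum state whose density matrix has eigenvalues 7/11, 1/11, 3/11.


tr(rho^2) = sum of eigenvalues squared
= (7/11)^2 + (1/11)^2 + (3/11)^2
= (49 + 1 + 9) / 121
= 59/121
= 0.4876

0.4876


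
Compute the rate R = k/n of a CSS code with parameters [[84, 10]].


Code rate R = k/n
= 10/84
= 0.1190

0.1190


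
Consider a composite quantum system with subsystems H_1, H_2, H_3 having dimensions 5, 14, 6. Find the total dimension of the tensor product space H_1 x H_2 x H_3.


dim(H_1 x H_2 x H_3) = 5 * 14 * 6
= 70 * 6
= 420

420


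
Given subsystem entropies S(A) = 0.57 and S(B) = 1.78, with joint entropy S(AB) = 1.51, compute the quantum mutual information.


I(A:B) = S(A) + S(B) - S(AB)
= 0.57 + 1.78 - 1.51
= 0.8400

0.8400


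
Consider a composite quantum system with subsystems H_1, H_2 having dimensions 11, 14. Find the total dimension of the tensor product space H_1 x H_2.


dim(H_1 x H_2) = 11 * 14
= 154

154


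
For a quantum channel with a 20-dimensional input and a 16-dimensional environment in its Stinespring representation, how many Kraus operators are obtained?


Tracing out the environment in an orthonormal basis {|i>_E} gives Kraus operators K_i = <i|_E U |0>_E.
Number of Kraus operators = dim(H_env) = d_env
= 16

16


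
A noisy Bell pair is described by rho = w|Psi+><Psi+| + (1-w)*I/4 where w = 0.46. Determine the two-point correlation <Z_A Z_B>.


|Psi+> = (|01> + |10>)/sqrt(2)
For the pure Bell state, <Z_A Z_B> = -1 (Bell-state Pauli correlator).
The maximally-mixed part I/4 has tr(I/4 * P tensor P) = 0 for any traceless Pauli P.
So <Z_A Z_B>_rho = w * (-1) + (1 - w) * 0
= 0.46 * (-1)
= -0.4600

-0.4600


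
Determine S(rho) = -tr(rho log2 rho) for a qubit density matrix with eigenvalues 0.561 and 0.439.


S = -p*log2(p) - (1-p)*log2(1-p)
p = 0.5610, 1-p = 0.4390
= -0.5610 * log2(0.5610) - 0.4390 * log2(0.4390)
= -(-0.4678) - (-0.5214)
= 0.9892

0.9892


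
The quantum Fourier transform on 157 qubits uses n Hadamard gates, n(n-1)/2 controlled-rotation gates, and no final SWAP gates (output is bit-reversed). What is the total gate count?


Hadamard gates: 157
Controlled rotations: n*(n-1)/2 = 157*156/2 = 12246
SWAP gates: 0 (omitted)
Total = 157 + 12246
= 12403

12403


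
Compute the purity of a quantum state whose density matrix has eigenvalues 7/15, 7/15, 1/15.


tr(rho^2) = sum of eigenvalues squared
= (7/15)^2 + (7/15)^2 + (1/15)^2
= (49 + 49 + 1) / 225
= 99/225
= 0.4400

0.4400


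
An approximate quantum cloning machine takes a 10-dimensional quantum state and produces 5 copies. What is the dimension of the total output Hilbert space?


Output space = H^(tensor 5) where dim(H) = 10
dim = 10^5
= 100 (after 2 factors)
= 1000 (after 3 factors)
= 10000 (after 4 factors)
= 100000 (after 5 factors)
= 100000

100000


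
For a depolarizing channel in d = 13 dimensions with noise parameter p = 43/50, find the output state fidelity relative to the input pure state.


F = (1-p) + p/d
= (1 - 0.8600) + 0.8600/13
= 0.1400 + 0.0662
= 0.2062

0.2062


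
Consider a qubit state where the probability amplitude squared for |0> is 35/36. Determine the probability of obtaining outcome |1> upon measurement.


|alpha|^2 = 35/36 = 0.9722
|beta|^2 = 1 - 35/36 = 1/36 = 0.0278
P(|1>) = |beta|^2 = 0.0278

0.0278


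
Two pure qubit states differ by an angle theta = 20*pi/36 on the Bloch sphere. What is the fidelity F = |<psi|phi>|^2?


For states separated by angle theta on Bloch sphere:
F = cos^2(theta/2)
theta = 20*pi/36 = 1.7453
theta/2 = 0.8727
cos(theta/2) = 0.6428
F = 0.4132

0.4132


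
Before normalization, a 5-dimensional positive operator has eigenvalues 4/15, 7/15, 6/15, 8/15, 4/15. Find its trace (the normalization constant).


tr(M) = sum of eigenvalues
= 4/15 + 7/15 + 6/15 + 8/15 + 4/15
= 29/15
= 1.9333

1.9333


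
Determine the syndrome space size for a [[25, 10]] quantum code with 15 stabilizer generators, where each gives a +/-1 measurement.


Each stabilizer generator gives a binary (+1 or -1) measurement outcome.
With 15 independent generators:
Total syndromes = 2^15
= 32768

32768


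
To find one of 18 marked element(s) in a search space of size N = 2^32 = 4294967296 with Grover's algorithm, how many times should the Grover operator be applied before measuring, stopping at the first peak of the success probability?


After j Grover iterations the success probability is P(j) = sin^2((2j+1)*theta), where sin(theta) = sqrt(k/N).
N = 2^32 = 4294967296, k = 18
sin(theta) = sqrt(k/N) = 6.473755931e-05
theta = arcsin(sqrt(k/N)) = 6.473755936e-05 rad
P(j) reaches its first maximum when (2j+1)*theta is as close as possible to pi/2, i.e. j = round(pi/(4*theta) - 1/2).
pi/(4*theta) - 1/2 = 12131.5323
(For comparison, the common estimate pi/4 * sqrt(N/k) = 12132.0323; the exact maximiser is used here.)
Optimal iterations = 12132

12132


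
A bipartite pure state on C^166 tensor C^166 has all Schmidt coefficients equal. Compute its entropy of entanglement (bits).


For a maximally entangled state in d x d:
S = log2(d) = log2(166)
= 7.3750

7.3750


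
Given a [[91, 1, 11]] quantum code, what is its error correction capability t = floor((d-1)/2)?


Code parameters: [[91, 1, 11]], distance d = 11.
Number of correctable errors = floor((d-1)/2)
= floor((11 - 1)/2)
= floor(10/2)
= 5

5


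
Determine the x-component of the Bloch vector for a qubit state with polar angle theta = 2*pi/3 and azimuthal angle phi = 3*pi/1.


theta = 2.0944, phi = 9.4248
r_x = sin(theta)*cos(phi) = 0.8660 * -1.0000
r_x = -0.8660

-0.8660


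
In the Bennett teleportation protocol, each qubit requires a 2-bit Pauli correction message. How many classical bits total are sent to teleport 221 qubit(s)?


Quantum teleportation requires 2 classical bits per qubit teleported.
221 qubit(s) -> 2 * 221 = 442 classical bits

442


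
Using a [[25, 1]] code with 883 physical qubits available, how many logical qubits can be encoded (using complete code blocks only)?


Each code block uses 25 physical qubits for 1 logical qubit(s).
Number of complete blocks = floor(883 / 25) = 35
Logical qubits = 35 * 1
= 35

35


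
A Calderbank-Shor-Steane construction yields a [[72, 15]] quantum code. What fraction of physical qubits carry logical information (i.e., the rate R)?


Code rate R = k/n
= 15/72
= 0.2083

0.2083


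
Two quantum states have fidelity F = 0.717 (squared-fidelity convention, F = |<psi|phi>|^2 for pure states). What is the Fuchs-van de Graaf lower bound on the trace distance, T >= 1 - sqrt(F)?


Fuchs-van de Graaf (squared-fidelity convention): 1 - sqrt(F) <= T <= sqrt(1 - F).
Lower bound: T >= 1 - sqrt(F)
sqrt(F) = sqrt(0.717) = 0.8468
T >= 1 - 0.8468
T >= 0.1532

0.1532


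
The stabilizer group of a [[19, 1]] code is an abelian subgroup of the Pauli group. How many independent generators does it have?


For an [[n,k]] stabilizer code:
Number of stabilizer generators = n - k
= 19 - 1
= 18

18


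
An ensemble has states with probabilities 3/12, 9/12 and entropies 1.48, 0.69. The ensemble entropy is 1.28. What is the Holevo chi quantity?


chi = S(rho) - sum_i p_i * S(rho_i)
Weighted entropy = 3/12 * 1.48 + 9/12 * 0.69
= 0.8875
chi = 1.28 - 0.8875
= 0.3925

0.3925


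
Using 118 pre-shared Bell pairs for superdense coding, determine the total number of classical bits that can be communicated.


Superdense coding allows 2 classical bits per shared entangled pair.
118 pair(s) -> 2 * 118 = 236 classical bits

236


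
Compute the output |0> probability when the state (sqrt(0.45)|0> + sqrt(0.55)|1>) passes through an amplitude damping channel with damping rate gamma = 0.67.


For amplitude damping with parameter gamma on state sqrt(a)|0> + sqrt(b)|1>:
alpha^2 = 0.45, beta^2 = 0.55
P(|0>) = alpha^2 + gamma * beta^2
= 0.45 + 0.67 * 0.55
= 0.45 + 0.3685
= 0.8185

0.8185


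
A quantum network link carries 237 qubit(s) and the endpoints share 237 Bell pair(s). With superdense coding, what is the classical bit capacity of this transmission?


Superdense coding allows 2 classical bits per shared entangled pair.
237 pair(s) -> 2 * 237 = 474 classical bits

474


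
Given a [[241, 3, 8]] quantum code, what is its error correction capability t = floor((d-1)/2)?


Code parameters: [[241, 3, 8]], distance d = 8.
Number of correctable errors = floor((d-1)/2)
= floor((8 - 1)/2)
= floor(7/2)
= 3

3


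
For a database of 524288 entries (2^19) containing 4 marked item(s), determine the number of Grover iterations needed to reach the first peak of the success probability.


After j Grover iterations the success probability is P(j) = sin^2((2j+1)*theta), where sin(theta) = sqrt(k/N).
N = 2^19 = 524288, k = 4
sin(theta) = sqrt(k/N) = 0.002762135864
theta = arcsin(sqrt(k/N)) = 0.002762139376 rad
P(j) reaches its first maximum when (2j+1)*theta is as close as possible to pi/2, i.e. j = round(pi/(4*theta) - 1/2).
pi/(4*theta) - 1/2 = 283.8441
(For comparison, the common estimate pi/4 * sqrt(N/k) = 284.3445; the exact maximiser is used here.)
Optimal iterations = 284

284


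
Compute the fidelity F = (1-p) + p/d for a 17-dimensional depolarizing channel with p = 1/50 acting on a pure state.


F = (1-p) + p/d
= (1 - 0.0200) + 0.0200/17
= 0.9800 + 0.0012
= 0.9812

0.9812


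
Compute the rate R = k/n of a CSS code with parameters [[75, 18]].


Code rate R = k/n
= 18/75
= 0.2400

0.2400


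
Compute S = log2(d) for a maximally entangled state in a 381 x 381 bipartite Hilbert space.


For a maximally entangled state in d x d:
S = log2(d) = log2(381)
= 8.5736

8.5736


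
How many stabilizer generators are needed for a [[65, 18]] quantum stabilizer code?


For an [[n,k]] stabilizer code:
Number of stabilizer generators = n - k
= 65 - 18
= 47

47


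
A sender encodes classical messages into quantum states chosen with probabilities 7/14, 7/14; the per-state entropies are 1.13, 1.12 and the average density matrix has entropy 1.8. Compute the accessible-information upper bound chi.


chi = S(rho) - sum_i p_i * S(rho_i)
Weighted entropy = 7/14 * 1.13 + 7/14 * 1.12
= 1.1250
chi = 1.8 - 1.1250
= 0.6750

0.6750


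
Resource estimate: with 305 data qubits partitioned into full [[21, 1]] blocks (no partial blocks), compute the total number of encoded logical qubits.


Each code block uses 21 physical qubits for 1 logical qubit(s).
Number of complete blocks = floor(305 / 21) = 14
Logical qubits = 14 * 1
= 14

14


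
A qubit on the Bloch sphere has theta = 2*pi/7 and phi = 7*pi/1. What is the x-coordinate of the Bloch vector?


theta = 0.8976, phi = 21.9911
r_x = sin(theta)*cos(phi) = 0.7818 * -1.0000
r_x = -0.7818

-0.7818


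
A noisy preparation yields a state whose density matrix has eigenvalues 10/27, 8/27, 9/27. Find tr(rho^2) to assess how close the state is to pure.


tr(rho^2) = sum of eigenvalues squared
= (10/27)^2 + (8/27)^2 + (9/27)^2
= (100 + 64 + 81) / 729
= 245/729
= 0.3361

0.3361


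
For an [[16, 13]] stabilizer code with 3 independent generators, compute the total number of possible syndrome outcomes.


Each stabilizer generator gives a binary (+1 or -1) measurement outcome.
With 3 independent generators:
Total syndromes = 2^3
= 8

8


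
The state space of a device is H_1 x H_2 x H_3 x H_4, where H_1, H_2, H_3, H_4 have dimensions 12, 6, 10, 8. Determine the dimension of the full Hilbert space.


dim(H_1 x H_2 x H_3 x H_4) = 12 * 6 * 10 * 8
= 72 * 10 * 8
= 720 * 8
= 5760

5760
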